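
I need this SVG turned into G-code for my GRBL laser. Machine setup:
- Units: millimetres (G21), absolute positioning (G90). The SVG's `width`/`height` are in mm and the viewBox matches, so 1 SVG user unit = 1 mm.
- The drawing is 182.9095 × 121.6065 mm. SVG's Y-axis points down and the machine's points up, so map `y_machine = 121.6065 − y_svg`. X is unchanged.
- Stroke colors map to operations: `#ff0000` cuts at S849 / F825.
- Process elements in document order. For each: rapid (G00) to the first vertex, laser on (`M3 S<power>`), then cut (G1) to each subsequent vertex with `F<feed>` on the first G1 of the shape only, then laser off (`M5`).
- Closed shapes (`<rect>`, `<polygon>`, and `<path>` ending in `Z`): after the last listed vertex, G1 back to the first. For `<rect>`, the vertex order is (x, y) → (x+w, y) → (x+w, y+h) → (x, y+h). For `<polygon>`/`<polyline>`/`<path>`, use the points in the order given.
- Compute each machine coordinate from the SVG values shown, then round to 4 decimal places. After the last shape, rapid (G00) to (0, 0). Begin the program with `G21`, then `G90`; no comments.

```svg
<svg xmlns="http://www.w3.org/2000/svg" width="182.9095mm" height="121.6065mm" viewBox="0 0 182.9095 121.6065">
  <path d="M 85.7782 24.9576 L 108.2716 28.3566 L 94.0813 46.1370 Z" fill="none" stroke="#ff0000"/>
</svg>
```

G21
G90
G00 X85.7782 Y96.6489
M3 S849
G1 X108.2716 Y93.2499 F825
G1 X94.0813 Y75.4695
G1 X85.7782 Y96.6489
M5
G00 X0.0000 Y0.0000

1 u = 1 mm; y_m = 121.6065 − y.

[1] `<path>` regular polygon, #ff0000→cut S849 F825: (85.7782,96.6489) → (108.2716,93.2499) → (94.0813,75.4695) → (85.7782,96.6489) (closed)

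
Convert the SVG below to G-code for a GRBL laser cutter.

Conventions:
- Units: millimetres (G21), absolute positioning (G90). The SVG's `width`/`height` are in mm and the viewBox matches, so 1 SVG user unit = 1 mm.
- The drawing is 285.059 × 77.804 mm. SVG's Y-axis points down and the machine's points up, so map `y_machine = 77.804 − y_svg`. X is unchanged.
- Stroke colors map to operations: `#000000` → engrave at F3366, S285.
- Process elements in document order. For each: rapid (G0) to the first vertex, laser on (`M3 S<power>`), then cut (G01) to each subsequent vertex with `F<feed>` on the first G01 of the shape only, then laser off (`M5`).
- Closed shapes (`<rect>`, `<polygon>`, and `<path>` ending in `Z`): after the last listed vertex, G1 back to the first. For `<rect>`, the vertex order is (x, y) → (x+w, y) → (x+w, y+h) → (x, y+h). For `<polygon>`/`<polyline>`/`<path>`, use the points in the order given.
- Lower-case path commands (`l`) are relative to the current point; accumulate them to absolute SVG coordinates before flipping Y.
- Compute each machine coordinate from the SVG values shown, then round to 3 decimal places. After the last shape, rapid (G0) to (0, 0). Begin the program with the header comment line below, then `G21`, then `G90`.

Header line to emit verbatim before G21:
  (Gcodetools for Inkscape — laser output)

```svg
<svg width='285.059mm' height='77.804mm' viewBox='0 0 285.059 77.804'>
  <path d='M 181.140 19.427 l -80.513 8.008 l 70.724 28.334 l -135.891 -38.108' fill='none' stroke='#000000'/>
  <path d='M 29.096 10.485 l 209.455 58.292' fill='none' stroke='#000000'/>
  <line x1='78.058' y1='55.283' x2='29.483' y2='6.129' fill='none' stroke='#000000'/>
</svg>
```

(Gcodetools for Inkscape — laser output)
G21
G90
G0 X181.140 Y58.377
M3 S285
G01 X100.627 Y50.369 F3366
G01 X171.351 Y22.035
G01 X35.460 Y60.143
M5
G0 X29.096 Y67.319
M3 S285
G01 X238.551 Y9.027 F3366
M5
G0 X78.058 Y22.521
M3 S285
G01 X29.483 Y71.675 F3366
M5
G0 X0.000 Y0.000

viewBox `0 0 285.059 77.804` with mm width/height → 1 unit = 1 mm. Flip: y_m = 77.804 − y_svg.

**Shape 1** — `<path>` open polyline, stroke `#000000` → engrave (S285, F3366). Machine vertices: (181.140,58.377) → (100.627,50.369) → (171.351,22.035) → (35.460,60.143). Open path.

**Shape 2** — `<path>` line segment, stroke `#000000` → engrave (S285, F3366). Machine vertices: (29.096,67.319) → (238.551,9.027). Open path.

**Shape 3** — `<line>` line segment, stroke `#000000` → engrave (S285, F3366). Machine vertices: (78.058,22.521) → (29.483,71.675). Open path.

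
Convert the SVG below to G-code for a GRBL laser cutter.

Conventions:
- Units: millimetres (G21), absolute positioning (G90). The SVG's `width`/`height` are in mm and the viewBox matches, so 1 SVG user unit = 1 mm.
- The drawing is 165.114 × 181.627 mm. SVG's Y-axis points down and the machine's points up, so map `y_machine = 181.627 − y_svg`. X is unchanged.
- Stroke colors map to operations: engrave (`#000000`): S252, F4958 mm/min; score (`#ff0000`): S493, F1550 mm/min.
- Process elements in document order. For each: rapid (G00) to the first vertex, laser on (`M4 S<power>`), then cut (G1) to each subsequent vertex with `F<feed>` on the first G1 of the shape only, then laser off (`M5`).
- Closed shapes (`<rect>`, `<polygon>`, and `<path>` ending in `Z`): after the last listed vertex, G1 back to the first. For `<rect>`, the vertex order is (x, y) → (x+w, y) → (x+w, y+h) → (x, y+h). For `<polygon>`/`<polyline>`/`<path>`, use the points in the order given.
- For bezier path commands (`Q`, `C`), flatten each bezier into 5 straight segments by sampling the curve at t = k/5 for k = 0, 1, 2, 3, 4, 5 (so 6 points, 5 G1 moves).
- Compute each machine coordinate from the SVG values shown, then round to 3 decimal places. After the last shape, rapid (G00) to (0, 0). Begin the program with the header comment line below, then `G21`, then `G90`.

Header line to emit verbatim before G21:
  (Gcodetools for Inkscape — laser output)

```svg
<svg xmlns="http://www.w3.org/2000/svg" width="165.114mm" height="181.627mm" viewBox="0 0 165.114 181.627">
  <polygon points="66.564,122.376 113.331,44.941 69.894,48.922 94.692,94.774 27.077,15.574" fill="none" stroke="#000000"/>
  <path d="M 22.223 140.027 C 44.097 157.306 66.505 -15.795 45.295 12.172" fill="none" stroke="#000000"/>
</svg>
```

Since the viewBox matches the mm dimensions, user units are millimetres directly. The only transform is the Y-flip y_m = 181.627 − y_svg.

Shape 1 is a closed polygon drawn with `<polygon>`. Its stroke #000000 means engrave at S252, F4958. After flipping Y the toolpath is (66.564,59.251) → (113.331,136.686) → (69.894,132.705) → (94.692,86.853) → (27.077,166.053) → (66.564,59.251), returning to the start.

Shape 2 is a cubic bezier drawn with `<path>`. Its stroke #000000 means engrave at S252, F4958. After flipping Y the toolpath is (22.223,41.600) → (35.058,50.947) → (45.902,87.195) → (52.636,131.555) → (53.140,165.239) → (45.295,169.455).

(Gcodetools for Inkscape — laser output)
G21
G90
G00 X66.564 Y59.251
M4 S252
G1 X113.331 Y136.686 F4958
G1 X69.894 Y132.705
G1 X94.692 Y86.853
G1 X27.077 Y166.053
G1 X66.564 Y59.251
M5
G00 X22.223 Y41.600
M4 S252
G1 X35.058 Y50.947 F4958
G1 X45.902 Y87.195
G1 X52.636 Y131.555
G1 X53.140 Y165.239
G1 X45.295 Y169.455
M5
G00 X0.000 Y0.000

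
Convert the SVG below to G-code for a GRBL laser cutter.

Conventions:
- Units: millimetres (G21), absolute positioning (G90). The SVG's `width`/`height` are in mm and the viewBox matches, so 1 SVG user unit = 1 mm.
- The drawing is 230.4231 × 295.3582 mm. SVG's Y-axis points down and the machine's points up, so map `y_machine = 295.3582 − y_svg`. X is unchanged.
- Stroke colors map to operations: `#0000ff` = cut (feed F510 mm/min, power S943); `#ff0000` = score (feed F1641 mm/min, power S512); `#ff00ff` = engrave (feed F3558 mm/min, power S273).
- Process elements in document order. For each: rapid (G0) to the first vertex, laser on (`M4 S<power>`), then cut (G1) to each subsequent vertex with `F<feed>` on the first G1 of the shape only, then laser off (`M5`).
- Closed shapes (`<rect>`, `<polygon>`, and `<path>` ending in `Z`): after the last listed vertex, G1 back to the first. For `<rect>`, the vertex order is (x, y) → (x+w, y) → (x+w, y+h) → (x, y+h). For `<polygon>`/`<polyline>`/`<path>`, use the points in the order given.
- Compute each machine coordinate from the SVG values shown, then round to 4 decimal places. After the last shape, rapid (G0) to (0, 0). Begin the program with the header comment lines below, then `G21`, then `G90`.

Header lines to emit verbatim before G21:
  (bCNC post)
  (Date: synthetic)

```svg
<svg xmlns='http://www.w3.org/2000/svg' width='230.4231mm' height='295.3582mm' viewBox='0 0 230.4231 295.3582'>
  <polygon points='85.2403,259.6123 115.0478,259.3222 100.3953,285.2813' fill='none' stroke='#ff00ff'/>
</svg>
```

(bCNC post)
(Date: synthetic)
G21
G90
G0 X85.2403 Y35.7459
M4 S273
G1 X115.0478 Y36.0360 F3558
G1 X100.3953 Y10.0769
G1 X85.2403 Y35.7459
M5
G0 X0.0000 Y0.0000

viewBox `0 0 230.4231 295.3582` with mm width/height → 1 unit = 1 mm. Flip: y_m = 295.3582 − y_svg.

**Shape 1** — `<polygon>` regular polygon, stroke `#ff00ff` → engrave (S273, F3558). Machine vertices: (85.2403,35.7459) → (115.0478,36.0360) → (100.3953,10.0769) → (85.2403,35.7459). Closed: final G1 returns to the first vertex.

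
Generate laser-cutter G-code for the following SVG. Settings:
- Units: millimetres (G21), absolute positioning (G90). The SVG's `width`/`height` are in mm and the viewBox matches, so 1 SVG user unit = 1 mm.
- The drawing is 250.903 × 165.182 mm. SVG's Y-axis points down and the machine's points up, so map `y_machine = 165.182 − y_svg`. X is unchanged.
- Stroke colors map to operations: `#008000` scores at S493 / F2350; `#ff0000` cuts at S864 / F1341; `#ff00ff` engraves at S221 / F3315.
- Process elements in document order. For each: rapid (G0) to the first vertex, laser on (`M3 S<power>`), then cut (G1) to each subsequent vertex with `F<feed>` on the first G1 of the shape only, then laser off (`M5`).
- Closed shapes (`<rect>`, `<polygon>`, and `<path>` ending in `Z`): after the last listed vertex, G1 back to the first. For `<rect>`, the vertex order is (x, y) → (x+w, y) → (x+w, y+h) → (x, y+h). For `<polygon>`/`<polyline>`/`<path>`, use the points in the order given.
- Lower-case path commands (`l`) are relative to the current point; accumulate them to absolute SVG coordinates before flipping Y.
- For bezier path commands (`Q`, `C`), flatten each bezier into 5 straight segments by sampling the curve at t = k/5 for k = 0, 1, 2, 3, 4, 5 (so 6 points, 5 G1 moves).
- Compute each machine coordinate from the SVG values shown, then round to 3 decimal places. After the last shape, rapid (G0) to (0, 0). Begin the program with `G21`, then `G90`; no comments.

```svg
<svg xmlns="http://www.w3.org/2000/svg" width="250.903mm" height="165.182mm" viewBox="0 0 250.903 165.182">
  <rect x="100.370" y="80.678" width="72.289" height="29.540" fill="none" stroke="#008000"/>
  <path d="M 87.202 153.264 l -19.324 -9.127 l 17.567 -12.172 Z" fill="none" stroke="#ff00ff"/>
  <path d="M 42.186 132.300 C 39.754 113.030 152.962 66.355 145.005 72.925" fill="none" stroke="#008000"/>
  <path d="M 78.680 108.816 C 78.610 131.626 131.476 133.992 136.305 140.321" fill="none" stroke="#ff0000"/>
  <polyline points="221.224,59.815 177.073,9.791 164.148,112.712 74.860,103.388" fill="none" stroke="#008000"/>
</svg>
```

G21
G90
G0 X100.370 Y84.504
M3 S493
G1 X172.659 Y84.504 F2350
G1 X172.659 Y54.964
G1 X100.370 Y54.964
G1 X100.370 Y84.504
M5
G0 X87.202 Y11.918
M3 S221
G1 X67.878 Y21.045 F3315
G1 X85.445 Y33.217
G1 X87.202 Y11.918
M5
G0 X42.186 Y32.882
M3 S493
G1 X52.709 Y47.087 F2350
G1 X79.619 Y63.999
G1 X111.550 Y79.745
G1 X137.134 Y90.455
G1 X145.005 Y92.257
M5
G0 X78.680 Y56.366
M3 S864
G1 X84.183 Y44.938 F1341
G1 X97.543 Y37.245
G1 X113.915 Y32.116
G1 X128.451 Y28.378
G1 X136.305 Y24.861
M5
G0 X221.224 Y105.367
M3 S493
G1 X177.073 Y155.391 F2350
G1 X164.148 Y52.470
G1 X74.860 Y61.794
M5
G0 X0.000 Y0.000

1 u = 1 mm; y_m = 165.182 − y.

[1] `<rect>` rectangle, #008000→score S493 F2350: (100.370,84.504) → (172.659,84.504) → (172.659,54.964) → (100.370,54.964) → (100.370,84.504) (closed)

[2] `<path>` regular polygon, #ff00ff→engrave S221 F3315: (87.202,11.918) → (67.878,21.045) → (85.445,33.217) → (87.202,11.918) (closed)

[3] `<path>` cubic bezier, #008000→score S493 F2350: (42.186,32.882) → (52.709,47.087) → (79.619,63.999) → (111.550,79.745) → (137.134,90.455) → (145.005,92.257)

[4] `<path>` cubic bezier, #ff0000→cut S864 F1341: (78.680,56.366) → (84.183,44.938) → (97.543,37.245) → (113.915,32.116) → (128.451,28.378) → (136.305,24.861)

[5] `<polyline>` open polyline, #008000→score S493 F2350: (221.224,105.367) → (177.073,155.391) → (164.148,52.470) → (74.860,61.794)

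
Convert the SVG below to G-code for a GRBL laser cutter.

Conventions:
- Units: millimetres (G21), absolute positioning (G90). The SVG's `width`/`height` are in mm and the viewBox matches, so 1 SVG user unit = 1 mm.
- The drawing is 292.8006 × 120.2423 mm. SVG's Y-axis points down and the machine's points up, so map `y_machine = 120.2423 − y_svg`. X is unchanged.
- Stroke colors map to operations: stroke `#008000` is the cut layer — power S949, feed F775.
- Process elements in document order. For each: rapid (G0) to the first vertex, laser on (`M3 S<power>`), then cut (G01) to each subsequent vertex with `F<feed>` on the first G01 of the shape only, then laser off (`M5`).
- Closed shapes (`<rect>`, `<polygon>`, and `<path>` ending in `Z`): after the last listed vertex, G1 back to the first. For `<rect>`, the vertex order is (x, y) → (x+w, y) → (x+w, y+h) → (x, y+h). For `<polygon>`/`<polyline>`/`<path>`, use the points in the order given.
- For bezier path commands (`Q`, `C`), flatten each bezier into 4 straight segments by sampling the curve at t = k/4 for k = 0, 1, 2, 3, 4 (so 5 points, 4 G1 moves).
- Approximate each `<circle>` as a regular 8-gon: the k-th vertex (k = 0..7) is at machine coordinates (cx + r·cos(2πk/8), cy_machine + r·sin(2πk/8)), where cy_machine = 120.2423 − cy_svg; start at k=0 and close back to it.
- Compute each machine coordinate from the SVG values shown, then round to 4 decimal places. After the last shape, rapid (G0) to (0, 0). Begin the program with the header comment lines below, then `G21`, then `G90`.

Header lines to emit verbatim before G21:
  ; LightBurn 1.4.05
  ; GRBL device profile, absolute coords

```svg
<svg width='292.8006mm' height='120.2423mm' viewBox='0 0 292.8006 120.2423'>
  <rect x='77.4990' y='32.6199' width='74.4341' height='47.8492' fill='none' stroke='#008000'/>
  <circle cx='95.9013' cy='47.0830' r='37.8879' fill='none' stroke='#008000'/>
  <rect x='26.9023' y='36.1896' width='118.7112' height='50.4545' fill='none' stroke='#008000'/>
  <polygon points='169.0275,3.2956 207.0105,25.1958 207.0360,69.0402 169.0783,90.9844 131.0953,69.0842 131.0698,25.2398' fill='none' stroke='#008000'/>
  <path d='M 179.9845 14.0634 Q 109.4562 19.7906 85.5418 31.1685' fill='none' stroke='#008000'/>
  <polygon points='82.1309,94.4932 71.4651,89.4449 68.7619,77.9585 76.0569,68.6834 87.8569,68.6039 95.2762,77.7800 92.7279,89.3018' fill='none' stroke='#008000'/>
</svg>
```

Since the viewBox matches the mm dimensions, user units are millimetres directly. The only transform is the Y-flip y_m = 120.2423 − y_svg.

Shape 1 is a rectangle drawn with `<rect>`. Its stroke #008000 means cut at S949, F775. After flipping Y the toolpath is (77.4990,87.6224) → (151.9331,87.6224) → (151.9331,39.7732) → (77.4990,39.7732) → (77.4990,87.6224), returning to the start.

Shape 2 is a circle drawn with `<circle>`. Its stroke #008000 means cut at S949, F775. After flipping Y the toolpath is (133.7892,73.1593) → (122.6921,99.9501) → (95.9013,111.0472) → (69.1105,99.9501) → (58.0134,73.1593) → (69.1105,46.3685) → (95.9013,35.2714) → (122.6921,46.3685) → (133.7892,73.1593), returning to the start.

Shape 3 is a rectangle drawn with `<rect>`. Its stroke #008000 means cut at S949, F775. After flipping Y the toolpath is (26.9023,84.0527) → (145.6135,84.0527) → (145.6135,33.5982) → (26.9023,33.5982) → (26.9023,84.0527), returning to the start.

Shape 4 is a regular polygon drawn with `<polygon>`. Its stroke #008000 means cut at S949, F775. After flipping Y the toolpath is (169.0275,116.9467) → (207.0105,95.0465) → (207.0360,51.2021) → (169.0783,29.2579) → (131.0953,51.1581) → (131.0698,95.0025) → (169.0275,116.9467), returning to the start.

Shape 5 is a quadratic bezier drawn with `<path>`. Its stroke #008000 means cut at S949, F775. After flipping Y the toolpath is (179.9845,106.1789) → (147.6337,102.9621) → (121.1097,99.0390) → (100.4124,94.4096) → (85.5418,89.0738).

Shape 6 is a regular polygon drawn with `<polygon>`. Its stroke #008000 means cut at S949, F775. After flipping Y the toolpath is (82.1309,25.7491) → (71.4651,30.7974) → (68.7619,42.2838) → (76.0569,51.5589) → (87.8569,51.6384) → (95.2762,42.4623) → (92.7279,30.9405) → (82.1309,25.7491), returning to the start.

; LightBurn 1.4.05
; GRBL device profile, absolute coords
G21
G90
G0 X77.4990 Y87.6224
M3 S949
G01 X151.9331 Y87.6224 F775
G01 X151.9331 Y39.7732
G01 X77.4990 Y39.7732
G01 X77.4990 Y87.6224
M5
G0 X133.7892 Y73.1593
M3 S949
G01 X122.6921 Y99.9501 F775
G01 X95.9013 Y111.0472
G01 X69.1105 Y99.9501
G01 X58.0134 Y73.1593
G01 X69.1105 Y46.3685
G01 X95.9013 Y35.2714
G01 X122.6921 Y46.3685
G01 X133.7892 Y73.1593
M5
G0 X26.9023 Y84.0527
M3 S949
G01 X145.6135 Y84.0527 F775
G01 X145.6135 Y33.5982
G01 X26.9023 Y33.5982
G01 X26.9023 Y84.0527
M5
G0 X169.0275 Y116.9467
M3 S949
G01 X207.0105 Y95.0465 F775
G01 X207.0360 Y51.2021
G01 X169.0783 Y29.2579
G01 X131.0953 Y51.1581
G01 X131.0698 Y95.0025
G01 X169.0275 Y116.9467
M5
G0 X179.9845 Y106.1789
M3 S949
G01 X147.6337 Y102.9621 F775
G01 X121.1097 Y99.0390
G01 X100.4124 Y94.4096
G01 X85.5418 Y89.0738
M5
G0 X82.1309 Y25.7491
M3 S949
G01 X71.4651 Y30.7974 F775
G01 X68.7619 Y42.2838
G01 X76.0569 Y51.5589
G01 X87.8569 Y51.6384
G01 X95.2762 Y42.4623
G01 X92.7279 Y30.9405
G01 X82.1309 Y25.7491
M5
G0 X0.0000 Y0.0000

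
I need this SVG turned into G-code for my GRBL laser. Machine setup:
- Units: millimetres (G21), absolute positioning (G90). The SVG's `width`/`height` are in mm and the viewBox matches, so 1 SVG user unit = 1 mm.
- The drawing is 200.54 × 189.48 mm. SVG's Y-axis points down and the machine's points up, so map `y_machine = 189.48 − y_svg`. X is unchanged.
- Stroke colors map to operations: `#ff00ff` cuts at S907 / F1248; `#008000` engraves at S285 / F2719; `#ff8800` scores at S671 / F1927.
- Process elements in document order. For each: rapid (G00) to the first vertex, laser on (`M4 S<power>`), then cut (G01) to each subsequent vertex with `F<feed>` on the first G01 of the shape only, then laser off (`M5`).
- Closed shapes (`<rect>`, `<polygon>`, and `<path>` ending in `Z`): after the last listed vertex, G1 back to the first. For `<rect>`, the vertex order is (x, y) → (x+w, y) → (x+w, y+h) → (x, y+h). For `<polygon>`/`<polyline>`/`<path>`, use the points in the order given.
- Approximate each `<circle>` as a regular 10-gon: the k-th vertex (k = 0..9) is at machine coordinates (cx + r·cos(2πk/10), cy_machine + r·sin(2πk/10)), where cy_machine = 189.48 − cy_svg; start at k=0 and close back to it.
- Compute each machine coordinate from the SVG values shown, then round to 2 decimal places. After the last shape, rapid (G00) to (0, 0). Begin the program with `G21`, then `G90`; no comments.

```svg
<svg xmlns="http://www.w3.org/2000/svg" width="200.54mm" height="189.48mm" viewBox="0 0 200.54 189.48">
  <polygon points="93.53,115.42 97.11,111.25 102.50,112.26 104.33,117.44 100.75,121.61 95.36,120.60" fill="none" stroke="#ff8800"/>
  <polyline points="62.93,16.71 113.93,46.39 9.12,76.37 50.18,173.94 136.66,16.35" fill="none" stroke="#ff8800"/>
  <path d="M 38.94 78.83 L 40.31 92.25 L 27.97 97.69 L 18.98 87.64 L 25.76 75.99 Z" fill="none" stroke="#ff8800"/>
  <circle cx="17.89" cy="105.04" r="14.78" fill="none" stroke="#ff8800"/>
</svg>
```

Since the viewBox matches the mm dimensions, user units are millimetres directly. The only transform is the Y-flip y_m = 189.48 − y_svg.

Shape 1 is a regular polygon drawn with `<polygon>`. Its stroke #ff8800 means score at S671, F1927. After flipping Y the toolpath is (93.53,74.06) → (97.11,78.23) → (102.50,77.22) → (104.33,72.04) → (100.75,67.87) → (95.36,68.88) → (93.53,74.06), returning to the start.

Shape 2 is a open polyline drawn with `<polyline>`. Its stroke #ff8800 means score at S671, F1927. After flipping Y the toolpath is (62.93,172.77) → (113.93,143.09) → (9.12,113.11) → (50.18,15.54) → (136.66,173.13).

Shape 3 is a regular polygon drawn with `<path>`. Its stroke #ff8800 means score at S671, F1927. After flipping Y the toolpath is (38.94,110.65) → (40.31,97.23) → (27.97,91.79) → (18.98,101.84) → (25.76,113.49) → (38.94,110.65), returning to the start.

Shape 4 is a circle drawn with `<circle>`. Its stroke #ff8800 means score at S671, F1927. After flipping Y the toolpath is (32.67,84.44) → (29.85,93.13) → (22.46,98.50) → (13.32,98.50) → (5.93,93.13) → (3.11,84.44) → (5.93,75.75) → (13.32,70.38) → (22.46,70.38) → (29.85,75.75) → (32.67,84.44), returning to the start.

G21
G90
G00 X93.53 Y74.06
M4 S671
G01 X97.11 Y78.23 F1927
G01 X102.50 Y77.22
G01 X104.33 Y72.04
G01 X100.75 Y67.87
G01 X95.36 Y68.88
G01 X93.53 Y74.06
M5
G00 X62.93 Y172.77
M4 S671
G01 X113.93 Y143.09 F1927
G01 X9.12 Y113.11
G01 X50.18 Y15.54
G01 X136.66 Y173.13
M5
G00 X38.94 Y110.65
M4 S671
G01 X40.31 Y97.23 F1927
G01 X27.97 Y91.79
G01 X18.98 Y101.84
G01 X25.76 Y113.49
G01 X38.94 Y110.65
M5
G00 X32.67 Y84.44
M4 S671
G01 X29.85 Y93.13 F1927
G01 X22.46 Y98.50
G01 X13.32 Y98.50
G01 X5.93 Y93.13
G01 X3.11 Y84.44
G01 X5.93 Y75.75
G01 X13.32 Y70.38
G01 X22.46 Y70.38
G01 X29.85 Y75.75
G01 X32.67 Y84.44
M5
G00 X0.00 Y0.00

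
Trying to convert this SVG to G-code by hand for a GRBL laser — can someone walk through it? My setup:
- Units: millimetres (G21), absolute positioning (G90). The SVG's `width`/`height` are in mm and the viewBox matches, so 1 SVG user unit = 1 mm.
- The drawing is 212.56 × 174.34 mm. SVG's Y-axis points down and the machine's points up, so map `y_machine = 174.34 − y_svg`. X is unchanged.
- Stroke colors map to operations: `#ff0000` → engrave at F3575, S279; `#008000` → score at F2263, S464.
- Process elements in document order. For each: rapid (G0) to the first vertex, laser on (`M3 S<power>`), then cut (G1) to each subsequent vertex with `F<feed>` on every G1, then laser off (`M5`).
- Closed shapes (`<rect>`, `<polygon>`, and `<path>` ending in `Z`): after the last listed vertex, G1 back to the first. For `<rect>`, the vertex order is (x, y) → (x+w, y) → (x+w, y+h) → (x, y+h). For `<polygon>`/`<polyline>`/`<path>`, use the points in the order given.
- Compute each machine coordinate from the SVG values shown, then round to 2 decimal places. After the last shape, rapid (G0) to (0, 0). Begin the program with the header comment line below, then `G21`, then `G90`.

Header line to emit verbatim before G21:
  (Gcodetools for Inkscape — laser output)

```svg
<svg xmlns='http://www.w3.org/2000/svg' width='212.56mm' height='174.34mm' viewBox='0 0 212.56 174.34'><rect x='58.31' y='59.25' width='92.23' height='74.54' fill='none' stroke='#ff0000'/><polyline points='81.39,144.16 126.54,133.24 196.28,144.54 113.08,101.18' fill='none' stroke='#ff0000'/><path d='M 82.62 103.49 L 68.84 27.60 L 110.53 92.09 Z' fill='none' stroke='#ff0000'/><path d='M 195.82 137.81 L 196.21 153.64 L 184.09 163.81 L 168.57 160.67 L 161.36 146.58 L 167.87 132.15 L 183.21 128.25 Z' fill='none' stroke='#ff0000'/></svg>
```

viewBox `0 0 212.56 174.34` with mm width/height → 1 unit = 1 mm. Flip: y_m = 174.34 − y_svg.

**Shape 1** — `<rect>` rectangle, stroke `#ff0000` → engrave (S279, F3575). Machine vertices: (58.31,115.09) → (150.54,115.09) → (150.54,40.55) → (58.31,40.55) → (58.31,115.09). Closed: final G1 returns to the first vertex.

**Shape 2** — `<polyline>` open polyline, stroke `#ff0000` → engrave (S279, F3575). Machine vertices: (81.39,30.18) → (126.54,41.10) → (196.28,29.80) → (113.08,73.16). Open path.

**Shape 3** — `<path>` closed polygon, stroke `#ff0000` → engrave (S279, F3575). Machine vertices: (82.62,70.85) → (68.84,146.74) → (110.53,82.25) → (82.62,70.85). Closed: final G1 returns to the first vertex.

**Shape 4** — `<path>` regular polygon, stroke `#ff0000` → engrave (S279, F3575). Machine vertices: (195.82,36.53) → (196.21,20.70) → (184.09,10.53) → (168.57,13.67) → (161.36,27.76) → (167.87,42.19) → (183.21,46.09) → (195.82,36.53). Closed: final G1 returns to the first vertex.

(Gcodetools for Inkscape — laser output)
G21
G90
G0 X58.31 Y115.09
M3 S279
G1 X150.54 Y115.09 F3575
G1 X150.54 Y40.55 F3575
G1 X58.31 Y40.55 F3575
G1 X58.31 Y115.09 F3575
M5
G0 X81.39 Y30.18
M3 S279
G1 X126.54 Y41.10 F3575
G1 X196.28 Y29.80 F3575
G1 X113.08 Y73.16 F3575
M5
G0 X82.62 Y70.85
M3 S279
G1 X68.84 Y146.74 F3575
G1 X110.53 Y82.25 F3575
G1 X82.62 Y70.85 F3575
M5
G0 X195.82 Y36.53
M3 S279
G1 X196.21 Y20.70 F3575
G1 X184.09 Y10.53 F3575
G1 X168.57 Y13.67 F3575
G1 X161.36 Y27.76 F3575
G1 X167.87 Y42.19 F3575
G1 X183.21 Y46.09 F3575
G1 X195.82 Y36.53 F3575
M5
G0 X0.00 Y0.00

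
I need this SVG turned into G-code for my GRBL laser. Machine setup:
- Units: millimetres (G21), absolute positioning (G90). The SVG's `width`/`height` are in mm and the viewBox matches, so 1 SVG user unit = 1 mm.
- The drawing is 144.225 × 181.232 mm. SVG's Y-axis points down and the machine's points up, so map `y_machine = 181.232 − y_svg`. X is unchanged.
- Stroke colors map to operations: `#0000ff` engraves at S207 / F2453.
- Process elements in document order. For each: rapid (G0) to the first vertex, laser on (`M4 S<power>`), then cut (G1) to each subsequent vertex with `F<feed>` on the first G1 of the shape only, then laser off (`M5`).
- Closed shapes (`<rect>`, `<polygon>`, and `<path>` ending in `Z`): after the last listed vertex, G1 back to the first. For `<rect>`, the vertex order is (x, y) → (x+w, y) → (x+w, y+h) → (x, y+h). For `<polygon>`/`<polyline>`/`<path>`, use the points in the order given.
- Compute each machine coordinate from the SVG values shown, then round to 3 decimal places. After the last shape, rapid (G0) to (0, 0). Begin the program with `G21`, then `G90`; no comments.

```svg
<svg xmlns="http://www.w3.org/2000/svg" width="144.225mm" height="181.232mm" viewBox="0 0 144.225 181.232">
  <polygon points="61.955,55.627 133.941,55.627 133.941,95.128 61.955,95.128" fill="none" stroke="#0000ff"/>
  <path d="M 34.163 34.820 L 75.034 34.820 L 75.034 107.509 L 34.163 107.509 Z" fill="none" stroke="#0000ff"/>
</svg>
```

G21
G90
G0 X61.955 Y125.605
M4 S207
G1 X133.941 Y125.605 F2453
G1 X133.941 Y86.104
G1 X61.955 Y86.104
G1 X61.955 Y125.605
M5
G0 X34.163 Y146.412
M4 S207
G1 X75.034 Y146.412 F2453
G1 X75.034 Y73.723
G1 X34.163 Y73.723
G1 X34.163 Y146.412
M5
G0 X0.000 Y0.000

1 u = 1 mm; y_m = 181.232 − y.

[1] `<polygon>` rectangle, #0000ff→engrave S207 F2453: (61.955,125.605) → (133.941,125.605) → (133.941,86.104) → (61.955,86.104) → (61.955,125.605) (closed)

[2] `<path>` rectangle, #0000ff→engrave S207 F2453: (34.163,146.412) → (75.034,146.412) → (75.034,73.723) → (34.163,73.723) → (34.163,146.412) (closed)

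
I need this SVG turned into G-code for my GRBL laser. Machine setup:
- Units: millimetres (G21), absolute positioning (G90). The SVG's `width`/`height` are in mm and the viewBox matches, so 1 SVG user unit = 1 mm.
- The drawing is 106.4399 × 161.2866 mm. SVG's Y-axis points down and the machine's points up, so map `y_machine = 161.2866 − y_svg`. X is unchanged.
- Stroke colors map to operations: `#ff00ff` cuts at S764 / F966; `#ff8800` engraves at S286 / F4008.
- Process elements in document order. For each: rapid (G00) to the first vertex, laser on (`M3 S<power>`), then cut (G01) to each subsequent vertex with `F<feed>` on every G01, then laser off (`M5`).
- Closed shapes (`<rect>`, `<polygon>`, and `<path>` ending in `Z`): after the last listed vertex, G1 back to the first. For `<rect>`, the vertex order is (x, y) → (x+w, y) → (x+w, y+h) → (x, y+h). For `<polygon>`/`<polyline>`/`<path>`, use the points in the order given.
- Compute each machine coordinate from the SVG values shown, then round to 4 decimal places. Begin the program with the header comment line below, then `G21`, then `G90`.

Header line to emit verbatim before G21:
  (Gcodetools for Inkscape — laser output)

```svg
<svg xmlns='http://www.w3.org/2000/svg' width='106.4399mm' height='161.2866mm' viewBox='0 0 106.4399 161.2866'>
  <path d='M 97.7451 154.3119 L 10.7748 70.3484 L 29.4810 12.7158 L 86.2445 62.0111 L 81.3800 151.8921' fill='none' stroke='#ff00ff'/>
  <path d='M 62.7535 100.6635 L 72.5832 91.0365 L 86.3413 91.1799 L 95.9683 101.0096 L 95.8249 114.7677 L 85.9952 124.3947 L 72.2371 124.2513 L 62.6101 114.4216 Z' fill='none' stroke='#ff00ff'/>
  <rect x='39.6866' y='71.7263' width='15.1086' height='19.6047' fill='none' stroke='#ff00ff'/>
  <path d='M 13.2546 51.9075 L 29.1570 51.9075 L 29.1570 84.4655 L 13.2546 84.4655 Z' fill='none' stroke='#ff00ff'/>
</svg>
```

viewBox `0 0 106.4399 161.2866` with mm width/height → 1 unit = 1 mm. Flip: y_m = 161.2866 − y_svg.

**Shape 1** — `<path>` open polyline, stroke `#ff00ff` → cut (S764, F966). Machine vertices: (97.7451,6.9747) → (10.7748,90.9382) → (29.4810,148.5708) → (86.2445,99.2755) → (81.3800,9.3945). Open path.

**Shape 2** — `<path>` regular polygon, stroke `#ff00ff` → cut (S764, F966). Machine vertices: (62.7535,60.6231) → (72.5832,70.2501) → (86.3413,70.1067) → (95.9683,60.2770) → (95.8249,46.5189) → (85.9952,36.8919) → (72.2371,37.0353) → (62.6101,46.8650) → (62.7535,60.6231). Closed: final G1 returns to the first vertex.

**Shape 3** — `<rect>` rectangle, stroke `#ff00ff` → cut (S764, F966). Machine vertices: (39.6866,89.5603) → (54.7952,89.5603) → (54.7952,69.9556) → (39.6866,69.9556) → (39.6866,89.5603). Closed: final G1 returns to the first vertex.

**Shape 4** — `<path>` rectangle, stroke `#ff00ff` → cut (S764, F966). Machine vertices: (13.2546,109.3791) → (29.1570,109.3791) → (29.1570,76.8211) → (13.2546,76.8211) → (13.2546,109.3791). Closed: final G1 returns to the first vertex.

(Gcodetools for Inkscape — laser output)
G21
G90
G00 X97.7451 Y6.9747
M3 S764
G01 X10.7748 Y90.9382 F966
G01 X29.4810 Y148.5708 F966
G01 X86.2445 Y99.2755 F966
G01 X81.3800 Y9.3945 F966
M5
G00 X62.7535 Y60.6231
M3 S764
G01 X72.5832 Y70.2501 F966
G01 X86.3413 Y70.1067 F966
G01 X95.9683 Y60.2770 F966
G01 X95.8249 Y46.5189 F966
G01 X85.9952 Y36.8919 F966
G01 X72.2371 Y37.0353 F966
G01 X62.6101 Y46.8650 F966
G01 X62.7535 Y60.6231 F966
M5
G00 X39.6866 Y89.5603
M3 S764
G01 X54.7952 Y89.5603 F966
G01 X54.7952 Y69.9556 F966
G01 X39.6866 Y69.9556 F966
G01 X39.6866 Y89.5603 F966
M5
G00 X13.2546 Y109.3791
M3 S764
G01 X29.1570 Y109.3791 F966
G01 X29.1570 Y76.8211 F966
G01 X13.2546 Y76.8211 F966
G01 X13.2546 Y109.3791 F966
M5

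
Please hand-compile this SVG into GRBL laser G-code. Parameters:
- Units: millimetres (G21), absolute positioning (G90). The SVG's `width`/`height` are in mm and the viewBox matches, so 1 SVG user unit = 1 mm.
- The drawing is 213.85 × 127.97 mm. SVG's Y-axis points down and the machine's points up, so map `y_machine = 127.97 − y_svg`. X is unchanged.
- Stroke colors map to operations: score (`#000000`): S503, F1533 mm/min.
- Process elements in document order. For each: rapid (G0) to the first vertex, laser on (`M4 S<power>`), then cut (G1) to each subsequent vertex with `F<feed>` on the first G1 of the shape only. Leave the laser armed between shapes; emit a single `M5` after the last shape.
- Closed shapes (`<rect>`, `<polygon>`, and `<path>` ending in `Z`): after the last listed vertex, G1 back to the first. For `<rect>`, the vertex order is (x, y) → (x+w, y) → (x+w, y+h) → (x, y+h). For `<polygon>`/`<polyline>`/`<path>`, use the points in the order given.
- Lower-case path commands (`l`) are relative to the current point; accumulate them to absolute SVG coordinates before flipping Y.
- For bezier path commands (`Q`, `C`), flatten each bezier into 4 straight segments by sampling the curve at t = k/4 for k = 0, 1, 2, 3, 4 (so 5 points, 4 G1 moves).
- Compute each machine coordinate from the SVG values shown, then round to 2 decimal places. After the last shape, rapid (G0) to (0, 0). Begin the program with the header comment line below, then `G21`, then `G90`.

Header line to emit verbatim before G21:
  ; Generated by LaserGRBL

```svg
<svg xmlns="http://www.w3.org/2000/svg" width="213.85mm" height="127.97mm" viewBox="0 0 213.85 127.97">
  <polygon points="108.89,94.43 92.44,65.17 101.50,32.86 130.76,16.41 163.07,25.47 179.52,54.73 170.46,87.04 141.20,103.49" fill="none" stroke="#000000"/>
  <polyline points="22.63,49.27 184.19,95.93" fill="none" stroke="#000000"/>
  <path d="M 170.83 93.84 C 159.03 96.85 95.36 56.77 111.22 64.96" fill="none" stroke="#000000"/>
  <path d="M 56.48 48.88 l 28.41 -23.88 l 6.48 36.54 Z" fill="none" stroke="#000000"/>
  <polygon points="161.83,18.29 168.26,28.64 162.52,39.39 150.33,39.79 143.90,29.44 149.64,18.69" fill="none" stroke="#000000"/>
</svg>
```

1 u = 1 mm; y_m = 127.97 − y.

[1] `<polygon>` regular polygon, #000000→score S503 F1533: (108.89,33.54) → (92.44,62.80) → (101.50,95.11) → (130.76,111.56) → (163.07,102.50) → (179.52,73.24) → (170.46,40.93) → (141.20,24.48) → (108.89,33.54) (closed)

[2] `<polyline>` line segment, #000000→score S503 F1533: (22.63,78.70) → (184.19,32.04)

[3] `<path>` cubic bezier, #000000→score S503 F1533: (170.83,34.13) → (154.31,38.52) → (130.65,50.51) → (112.18,61.53) → (111.22,63.01)

[4] `<path>` regular polygon, #000000→score S503 F1533: (56.48,79.09) → (84.89,102.97) → (91.37,66.43) → (56.48,79.09) (closed)

[5] `<polygon>` regular polygon, #000000→score S503 F1533: (161.83,109.68) → (168.26,99.33) → (162.52,88.58) → (150.33,88.18) → (143.90,98.53) → (149.64,109.28) → (161.83,109.68) (closed)

; Generated by LaserGRBL
G21
G90
G0 X108.89 Y33.54
M4 S503
G1 X92.44 Y62.80 F1533
G1 X101.50 Y95.11
G1 X130.76 Y111.56
G1 X163.07 Y102.50
G1 X179.52 Y73.24
G1 X170.46 Y40.93
G1 X141.20 Y24.48
G1 X108.89 Y33.54
G0 X22.63 Y78.70
M4 S503
G1 X184.19 Y32.04 F1533
G0 X170.83 Y34.13
M4 S503
G1 X154.31 Y38.52 F1533
G1 X130.65 Y50.51
G1 X112.18 Y61.53
G1 X111.22 Y63.01
G0 X56.48 Y79.09
M4 S503
G1 X84.89 Y102.97 F1533
G1 X91.37 Y66.43
G1 X56.48 Y79.09
G0 X161.83 Y109.68
M4 S503
G1 X168.26 Y99.33 F1533
G1 X162.52 Y88.58
G1 X150.33 Y88.18
G1 X143.90 Y98.53
G1 X149.64 Y109.28
G1 X161.83 Y109.68
M5
G0 X0.00 Y0.00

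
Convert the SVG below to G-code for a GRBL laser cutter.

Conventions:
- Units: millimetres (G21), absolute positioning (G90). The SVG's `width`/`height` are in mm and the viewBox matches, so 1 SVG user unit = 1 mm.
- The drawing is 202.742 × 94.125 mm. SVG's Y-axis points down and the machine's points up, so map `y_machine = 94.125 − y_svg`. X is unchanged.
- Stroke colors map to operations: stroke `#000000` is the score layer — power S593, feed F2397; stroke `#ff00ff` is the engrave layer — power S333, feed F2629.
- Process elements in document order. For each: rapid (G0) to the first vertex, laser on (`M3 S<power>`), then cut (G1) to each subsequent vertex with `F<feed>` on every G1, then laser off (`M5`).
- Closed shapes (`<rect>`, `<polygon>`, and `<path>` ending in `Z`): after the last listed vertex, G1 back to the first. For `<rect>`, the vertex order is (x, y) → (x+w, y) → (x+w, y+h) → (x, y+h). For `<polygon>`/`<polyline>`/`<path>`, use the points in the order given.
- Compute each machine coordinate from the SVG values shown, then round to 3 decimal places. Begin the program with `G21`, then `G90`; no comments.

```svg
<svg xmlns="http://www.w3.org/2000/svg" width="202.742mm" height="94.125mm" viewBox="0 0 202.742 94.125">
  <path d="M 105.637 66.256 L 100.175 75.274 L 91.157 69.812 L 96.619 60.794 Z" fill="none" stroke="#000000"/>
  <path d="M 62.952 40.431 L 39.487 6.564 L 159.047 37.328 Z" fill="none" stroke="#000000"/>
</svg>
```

viewBox `0 0 202.742 94.125` with mm width/height → 1 unit = 1 mm. Flip: y_m = 94.125 − y_svg.

**Shape 1** — `<path>` regular polygon, stroke `#000000` → score (S593, F2397). Machine vertices: (105.637,27.869) → (100.175,18.851) → (91.157,24.313) → (96.619,33.331) → (105.637,27.869). Closed: final G1 returns to the first vertex.

**Shape 2** — `<path>` closed polygon, stroke `#000000` → score (S593, F2397). Machine vertices: (62.952,53.694) → (39.487,87.561) → (159.047,56.797) → (62.952,53.694). Closed: final G1 returns to the first vertex.

G21
G90
G0 X105.637 Y27.869
M3 S593
G1 X100.175 Y18.851 F2397
G1 X91.157 Y24.313 F2397
G1 X96.619 Y33.331 F2397
G1 X105.637 Y27.869 F2397
M5
G0 X62.952 Y53.694
M3 S593
G1 X39.487 Y87.561 F2397
G1 X159.047 Y56.797 F2397
G1 X62.952 Y53.694 F2397
M5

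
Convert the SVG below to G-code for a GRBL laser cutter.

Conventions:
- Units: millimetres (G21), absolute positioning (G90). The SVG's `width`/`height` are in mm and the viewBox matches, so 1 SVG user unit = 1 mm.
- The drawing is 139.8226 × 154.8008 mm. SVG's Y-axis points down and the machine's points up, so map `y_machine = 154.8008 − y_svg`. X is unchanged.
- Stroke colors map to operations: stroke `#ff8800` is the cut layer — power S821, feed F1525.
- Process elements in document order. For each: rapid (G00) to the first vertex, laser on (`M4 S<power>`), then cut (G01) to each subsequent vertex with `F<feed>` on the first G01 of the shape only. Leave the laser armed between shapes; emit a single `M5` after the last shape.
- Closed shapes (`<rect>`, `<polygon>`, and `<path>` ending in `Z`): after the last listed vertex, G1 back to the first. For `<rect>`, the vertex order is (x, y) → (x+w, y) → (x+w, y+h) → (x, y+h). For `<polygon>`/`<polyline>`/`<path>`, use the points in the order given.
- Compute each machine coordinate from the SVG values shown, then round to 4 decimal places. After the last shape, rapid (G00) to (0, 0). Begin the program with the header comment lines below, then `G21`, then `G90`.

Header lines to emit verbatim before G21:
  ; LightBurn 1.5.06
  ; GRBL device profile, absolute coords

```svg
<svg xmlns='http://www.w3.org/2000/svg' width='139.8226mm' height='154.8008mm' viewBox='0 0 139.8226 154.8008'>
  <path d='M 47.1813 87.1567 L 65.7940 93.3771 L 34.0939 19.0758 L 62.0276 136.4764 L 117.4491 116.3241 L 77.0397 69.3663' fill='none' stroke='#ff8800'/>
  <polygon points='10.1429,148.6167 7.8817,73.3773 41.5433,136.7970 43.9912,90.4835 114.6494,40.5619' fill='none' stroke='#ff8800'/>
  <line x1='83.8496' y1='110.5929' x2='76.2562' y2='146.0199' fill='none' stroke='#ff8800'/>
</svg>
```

1 u = 1 mm; y_m = 154.8008 − y.

[1] `<path>` open polyline, #ff8800→cut S821 F1525: (47.1813,67.6441) → (65.7940,61.4237) → (34.0939,135.7250) → (62.0276,18.3244) → (117.4491,38.4767) → (77.0397,85.4345)

[2] `<polygon>` closed polygon, #ff8800→cut S821 F1525: (10.1429,6.1841) → (7.8817,81.4235) → (41.5433,18.0038) → (43.9912,64.3173) → (114.6494,114.2389) → (10.1429,6.1841) (closed)

[3] `<line>` line segment, #ff8800→cut S821 F1525: (83.8496,44.2079) → (76.2562,8.7809)

; LightBurn 1.5.06
; GRBL device profile, absolute coords
G21
G90
G00 X47.1813 Y67.6441
M4 S821
G01 X65.7940 Y61.4237 F1525
G01 X34.0939 Y135.7250
G01 X62.0276 Y18.3244
G01 X117.4491 Y38.4767
G01 X77.0397 Y85.4345
G00 X10.1429 Y6.1841
M4 S821
G01 X7.8817 Y81.4235 F1525
G01 X41.5433 Y18.0038
G01 X43.9912 Y64.3173
G01 X114.6494 Y114.2389
G01 X10.1429 Y6.1841
G00 X83.8496 Y44.2079
M4 S821
G01 X76.2562 Y8.7809 F1525
M5
G00 X0.0000 Y0.0000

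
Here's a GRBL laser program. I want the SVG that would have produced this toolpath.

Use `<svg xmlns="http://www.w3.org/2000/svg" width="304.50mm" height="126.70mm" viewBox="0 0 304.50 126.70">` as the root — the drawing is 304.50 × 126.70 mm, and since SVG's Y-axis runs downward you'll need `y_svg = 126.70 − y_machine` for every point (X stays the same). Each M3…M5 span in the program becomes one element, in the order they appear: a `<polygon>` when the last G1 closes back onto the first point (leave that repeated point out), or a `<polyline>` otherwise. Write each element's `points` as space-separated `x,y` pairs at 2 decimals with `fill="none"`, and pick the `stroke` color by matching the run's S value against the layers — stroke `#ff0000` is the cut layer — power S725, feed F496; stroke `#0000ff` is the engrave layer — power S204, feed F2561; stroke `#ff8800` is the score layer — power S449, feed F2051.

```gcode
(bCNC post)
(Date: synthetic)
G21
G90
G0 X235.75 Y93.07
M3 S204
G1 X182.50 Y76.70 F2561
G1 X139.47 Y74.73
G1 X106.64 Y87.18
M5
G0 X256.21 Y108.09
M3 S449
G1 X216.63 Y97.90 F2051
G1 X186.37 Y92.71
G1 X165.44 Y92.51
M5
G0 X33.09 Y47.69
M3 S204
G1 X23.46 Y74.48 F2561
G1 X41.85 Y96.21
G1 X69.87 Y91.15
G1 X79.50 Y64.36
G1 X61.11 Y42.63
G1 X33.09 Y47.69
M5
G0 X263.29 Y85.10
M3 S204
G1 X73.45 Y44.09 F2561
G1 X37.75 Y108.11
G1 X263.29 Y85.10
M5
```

<svg xmlns="http://www.w3.org/2000/svg" width="304.50mm" height="126.70mm" viewBox="0 0 304.50 126.70">
  <polyline points="235.75,33.63 182.50,50.00 139.47,51.97 106.64,39.52" fill="none" stroke="#0000ff"/>
  <polyline points="256.21,18.61 216.63,28.80 186.37,33.99 165.44,34.19" fill="none" stroke="#ff8800"/>
  <polygon points="33.09,79.01 23.46,52.22 41.85,30.49 69.87,35.55 79.50,62.34 61.11,84.07" fill="none" stroke="#0000ff"/>
  <polygon points="263.29,41.60 73.45,82.61 37.75,18.59" fill="none" stroke="#0000ff"/>
</svg>

y_svg = 126.70 − y_m.

[1] S204→`#0000ff` (engrave); open run; points: 235.75,33.63 182.50,50.00 139.47,51.97 106.64,39.52

[2] S449→`#ff8800` (score); open run; points: 256.21,18.61 216.63,28.80 186.37,33.99 165.44,34.19

[3] S204→`#0000ff` (engrave); closed run; points: 33.09,79.01 23.46,52.22 41.85,30.49 69.87,35.55 79.50,62.34 61.11,84.07

[4] S204→`#0000ff` (engrave); closed run; points: 263.29,41.60 73.45,82.61 37.75,18.59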